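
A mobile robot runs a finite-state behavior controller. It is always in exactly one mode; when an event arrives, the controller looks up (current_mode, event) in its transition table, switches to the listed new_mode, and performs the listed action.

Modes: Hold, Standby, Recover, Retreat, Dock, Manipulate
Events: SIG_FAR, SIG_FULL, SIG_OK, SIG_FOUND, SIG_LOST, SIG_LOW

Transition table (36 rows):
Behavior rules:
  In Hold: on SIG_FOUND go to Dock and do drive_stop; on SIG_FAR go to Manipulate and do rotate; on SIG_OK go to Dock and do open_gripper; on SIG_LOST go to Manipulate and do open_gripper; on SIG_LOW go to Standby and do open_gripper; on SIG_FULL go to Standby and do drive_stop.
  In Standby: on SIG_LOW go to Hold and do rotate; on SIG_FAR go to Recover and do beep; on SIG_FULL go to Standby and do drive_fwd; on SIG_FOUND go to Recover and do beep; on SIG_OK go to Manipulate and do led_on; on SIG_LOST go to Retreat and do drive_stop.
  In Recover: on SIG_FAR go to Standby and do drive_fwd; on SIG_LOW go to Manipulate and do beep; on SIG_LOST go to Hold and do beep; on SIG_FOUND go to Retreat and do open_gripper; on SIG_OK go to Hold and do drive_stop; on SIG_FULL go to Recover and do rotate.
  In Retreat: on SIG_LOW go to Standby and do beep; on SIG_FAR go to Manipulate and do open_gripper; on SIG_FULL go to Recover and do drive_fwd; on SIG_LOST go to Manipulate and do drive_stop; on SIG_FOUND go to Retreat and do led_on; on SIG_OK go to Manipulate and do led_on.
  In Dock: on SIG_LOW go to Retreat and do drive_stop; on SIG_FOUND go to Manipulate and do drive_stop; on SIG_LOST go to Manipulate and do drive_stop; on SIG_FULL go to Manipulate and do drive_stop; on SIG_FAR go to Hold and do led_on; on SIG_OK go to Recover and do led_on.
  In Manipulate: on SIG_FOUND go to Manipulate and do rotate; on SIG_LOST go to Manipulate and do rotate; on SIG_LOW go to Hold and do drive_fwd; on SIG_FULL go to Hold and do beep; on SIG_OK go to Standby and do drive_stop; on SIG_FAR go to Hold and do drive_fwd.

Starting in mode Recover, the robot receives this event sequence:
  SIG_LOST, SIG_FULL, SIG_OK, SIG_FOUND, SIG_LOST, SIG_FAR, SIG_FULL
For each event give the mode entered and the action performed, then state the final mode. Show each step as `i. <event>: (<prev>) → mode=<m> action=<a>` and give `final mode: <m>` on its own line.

final mode: Standby

1. SIG_LOST: (Recover) → mode=Hold action=beep
2. SIG_FULL: (Hold) → mode=Standby action=drive_stop
3. SIG_OK: (Standby) → mode=Manipulate action=led_on
4. SIG_FOUND: (Manipulate) → mode=Manipulate action=rotate
5. SIG_LOST: (Manipulate) → mode=Manipulate action=rotate
6. SIG_FAR: (Manipulate) → mode=Hold action=drive_fwd
7. SIG_FULL: (Hold) → mode=Standby action=drive_stop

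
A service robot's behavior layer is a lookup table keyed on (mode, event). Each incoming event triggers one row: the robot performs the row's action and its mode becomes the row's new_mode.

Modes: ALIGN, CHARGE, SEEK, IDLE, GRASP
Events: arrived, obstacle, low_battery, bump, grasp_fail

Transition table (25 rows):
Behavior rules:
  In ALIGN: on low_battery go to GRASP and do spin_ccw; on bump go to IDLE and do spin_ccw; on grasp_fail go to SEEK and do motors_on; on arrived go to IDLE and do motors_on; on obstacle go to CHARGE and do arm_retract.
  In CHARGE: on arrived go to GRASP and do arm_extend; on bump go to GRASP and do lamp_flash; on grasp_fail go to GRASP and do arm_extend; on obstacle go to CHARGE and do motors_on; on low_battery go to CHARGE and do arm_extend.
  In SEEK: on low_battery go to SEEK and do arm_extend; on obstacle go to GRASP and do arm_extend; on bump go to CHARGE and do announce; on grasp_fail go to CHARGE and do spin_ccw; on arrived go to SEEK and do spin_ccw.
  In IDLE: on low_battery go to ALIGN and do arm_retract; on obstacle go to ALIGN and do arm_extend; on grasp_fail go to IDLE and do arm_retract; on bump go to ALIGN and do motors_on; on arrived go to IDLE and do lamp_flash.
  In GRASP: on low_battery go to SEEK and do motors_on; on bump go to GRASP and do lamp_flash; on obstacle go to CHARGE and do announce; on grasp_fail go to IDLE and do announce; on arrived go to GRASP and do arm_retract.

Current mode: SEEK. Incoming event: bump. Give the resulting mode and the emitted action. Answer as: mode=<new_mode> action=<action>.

mode=CHARGE action=announce

current mode = SEEK; filter table to that mode:
  (SEEK, low_battery) → (SEEK, arm_extend)
  (SEEK, obstacle) → (GRASP, arm_extend)
  (SEEK, bump) → (CHARGE, announce)  ← event matches
  (SEEK, grasp_fail) → (CHARGE, spin_ccw)
  (SEEK, arrived) → (SEEK, spin_ccw)
event = bump selects (CHARGE, announce)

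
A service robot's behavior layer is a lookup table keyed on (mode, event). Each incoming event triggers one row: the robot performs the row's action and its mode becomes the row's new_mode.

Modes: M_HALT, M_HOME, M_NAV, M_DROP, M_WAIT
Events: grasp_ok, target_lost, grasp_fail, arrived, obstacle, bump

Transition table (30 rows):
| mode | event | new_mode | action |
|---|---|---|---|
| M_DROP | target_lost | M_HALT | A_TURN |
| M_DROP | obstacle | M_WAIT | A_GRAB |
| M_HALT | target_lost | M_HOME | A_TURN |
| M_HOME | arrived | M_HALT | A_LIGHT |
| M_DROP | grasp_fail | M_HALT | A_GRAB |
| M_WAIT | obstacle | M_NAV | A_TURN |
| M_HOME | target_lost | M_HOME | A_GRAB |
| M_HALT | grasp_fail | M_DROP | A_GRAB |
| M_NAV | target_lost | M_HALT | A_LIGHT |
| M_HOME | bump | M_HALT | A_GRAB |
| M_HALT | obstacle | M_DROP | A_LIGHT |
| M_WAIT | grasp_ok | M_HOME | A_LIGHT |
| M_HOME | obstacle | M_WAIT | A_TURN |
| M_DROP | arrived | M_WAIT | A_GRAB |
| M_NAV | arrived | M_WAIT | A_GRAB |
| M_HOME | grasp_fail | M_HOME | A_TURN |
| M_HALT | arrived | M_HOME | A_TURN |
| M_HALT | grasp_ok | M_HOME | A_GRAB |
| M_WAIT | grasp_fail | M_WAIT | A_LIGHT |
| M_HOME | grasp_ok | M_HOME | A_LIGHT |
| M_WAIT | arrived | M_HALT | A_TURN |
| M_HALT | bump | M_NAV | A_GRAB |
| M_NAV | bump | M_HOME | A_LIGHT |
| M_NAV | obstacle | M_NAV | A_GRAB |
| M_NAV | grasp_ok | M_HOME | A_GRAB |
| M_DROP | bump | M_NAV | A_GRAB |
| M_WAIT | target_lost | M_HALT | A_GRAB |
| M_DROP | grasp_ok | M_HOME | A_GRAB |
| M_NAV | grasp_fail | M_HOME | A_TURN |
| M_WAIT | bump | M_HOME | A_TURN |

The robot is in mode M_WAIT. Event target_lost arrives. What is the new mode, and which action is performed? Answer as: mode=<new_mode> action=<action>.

current mode = M_WAIT; filter table to that mode:
  (M_WAIT, obstacle) → (M_NAV, A_TURN)
  (M_WAIT, grasp_ok) → (M_HOME, A_LIGHT)
  (M_WAIT, grasp_fail) → (M_WAIT, A_LIGHT)
  (M_WAIT, arrived) → (M_HALT, A_TURN)
  (M_WAIT, target_lost) → (M_HALT, A_GRAB)  ← event matches
  (M_WAIT, bump) → (M_HOME, A_TURN)
event = target_lost selects (M_HALT, A_GRAB)

mode=M_HALT action=A_GRAB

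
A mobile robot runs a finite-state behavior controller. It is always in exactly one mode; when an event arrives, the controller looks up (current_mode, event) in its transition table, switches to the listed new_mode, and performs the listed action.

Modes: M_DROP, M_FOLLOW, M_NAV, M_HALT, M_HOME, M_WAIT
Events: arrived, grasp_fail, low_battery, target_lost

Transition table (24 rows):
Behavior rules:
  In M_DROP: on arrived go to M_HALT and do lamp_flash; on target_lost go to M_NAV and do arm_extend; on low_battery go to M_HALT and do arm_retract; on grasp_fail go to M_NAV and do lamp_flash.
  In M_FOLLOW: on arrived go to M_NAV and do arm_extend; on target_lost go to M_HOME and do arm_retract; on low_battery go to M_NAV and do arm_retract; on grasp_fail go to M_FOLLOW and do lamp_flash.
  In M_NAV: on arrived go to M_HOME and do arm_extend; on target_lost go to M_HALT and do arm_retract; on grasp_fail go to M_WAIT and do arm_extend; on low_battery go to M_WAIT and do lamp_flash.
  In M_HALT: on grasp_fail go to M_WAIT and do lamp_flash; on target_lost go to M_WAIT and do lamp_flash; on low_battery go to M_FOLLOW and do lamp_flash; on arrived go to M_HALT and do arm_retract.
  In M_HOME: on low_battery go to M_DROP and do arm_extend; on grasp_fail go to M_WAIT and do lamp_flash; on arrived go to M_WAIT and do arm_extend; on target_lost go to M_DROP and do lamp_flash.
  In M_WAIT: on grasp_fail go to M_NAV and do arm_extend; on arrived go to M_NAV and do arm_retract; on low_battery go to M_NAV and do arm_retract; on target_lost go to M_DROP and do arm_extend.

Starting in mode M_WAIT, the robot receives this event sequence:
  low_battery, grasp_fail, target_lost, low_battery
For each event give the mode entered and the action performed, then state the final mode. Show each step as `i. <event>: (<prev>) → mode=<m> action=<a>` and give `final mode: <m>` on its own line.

final mode: M_HALT

1. low_battery: (M_WAIT) → mode=M_NAV action=arm_retract
2. grasp_fail: (M_NAV) → mode=M_WAIT action=arm_extend
3. target_lost: (M_WAIT) → mode=M_DROP action=arm_extend
4. low_battery: (M_DROP) → mode=M_HALT action=arm_retract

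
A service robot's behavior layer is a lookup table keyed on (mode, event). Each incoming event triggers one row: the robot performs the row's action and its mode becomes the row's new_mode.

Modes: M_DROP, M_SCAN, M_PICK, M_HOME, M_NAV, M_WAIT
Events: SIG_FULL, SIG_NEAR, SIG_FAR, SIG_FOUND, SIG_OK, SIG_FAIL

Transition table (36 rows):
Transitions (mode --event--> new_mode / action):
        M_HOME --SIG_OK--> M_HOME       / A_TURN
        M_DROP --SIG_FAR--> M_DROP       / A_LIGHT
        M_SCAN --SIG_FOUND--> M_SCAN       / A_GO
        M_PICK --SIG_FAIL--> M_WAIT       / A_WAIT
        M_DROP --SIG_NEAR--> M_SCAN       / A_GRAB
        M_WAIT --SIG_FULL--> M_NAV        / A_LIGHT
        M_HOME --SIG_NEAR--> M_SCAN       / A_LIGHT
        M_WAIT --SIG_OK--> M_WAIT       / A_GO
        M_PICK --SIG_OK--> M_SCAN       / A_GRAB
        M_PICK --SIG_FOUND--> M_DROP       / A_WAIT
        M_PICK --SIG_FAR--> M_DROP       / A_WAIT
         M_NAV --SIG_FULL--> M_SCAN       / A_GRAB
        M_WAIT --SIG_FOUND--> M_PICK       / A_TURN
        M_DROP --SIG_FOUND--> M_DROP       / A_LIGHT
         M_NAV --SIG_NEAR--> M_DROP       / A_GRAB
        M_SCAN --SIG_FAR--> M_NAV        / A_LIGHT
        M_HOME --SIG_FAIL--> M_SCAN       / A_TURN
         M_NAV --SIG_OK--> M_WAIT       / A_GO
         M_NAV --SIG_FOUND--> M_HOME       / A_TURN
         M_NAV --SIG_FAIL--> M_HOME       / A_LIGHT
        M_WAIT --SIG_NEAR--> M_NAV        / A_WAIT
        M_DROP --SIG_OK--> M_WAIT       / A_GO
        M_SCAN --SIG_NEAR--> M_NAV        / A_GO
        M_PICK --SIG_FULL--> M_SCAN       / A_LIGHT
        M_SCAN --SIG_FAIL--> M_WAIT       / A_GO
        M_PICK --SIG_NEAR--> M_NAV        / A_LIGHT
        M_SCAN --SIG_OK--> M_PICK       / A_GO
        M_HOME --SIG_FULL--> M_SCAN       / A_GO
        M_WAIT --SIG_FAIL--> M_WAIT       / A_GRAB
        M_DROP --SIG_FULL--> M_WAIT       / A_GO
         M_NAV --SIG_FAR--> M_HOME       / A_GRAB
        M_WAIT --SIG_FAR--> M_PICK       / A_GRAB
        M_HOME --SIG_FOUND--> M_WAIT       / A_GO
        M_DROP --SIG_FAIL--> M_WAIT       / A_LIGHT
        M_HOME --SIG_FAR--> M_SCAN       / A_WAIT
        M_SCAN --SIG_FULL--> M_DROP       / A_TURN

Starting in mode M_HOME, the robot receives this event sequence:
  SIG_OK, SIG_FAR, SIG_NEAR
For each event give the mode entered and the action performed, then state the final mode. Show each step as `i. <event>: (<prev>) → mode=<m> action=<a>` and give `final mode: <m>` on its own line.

final mode: M_NAV

1. SIG_OK: (M_HOME) → mode=M_HOME action=A_TURN
2. SIG_FAR: (M_HOME) → mode=M_SCAN action=A_WAIT
3. SIG_NEAR: (M_SCAN) → mode=M_NAV action=A_GO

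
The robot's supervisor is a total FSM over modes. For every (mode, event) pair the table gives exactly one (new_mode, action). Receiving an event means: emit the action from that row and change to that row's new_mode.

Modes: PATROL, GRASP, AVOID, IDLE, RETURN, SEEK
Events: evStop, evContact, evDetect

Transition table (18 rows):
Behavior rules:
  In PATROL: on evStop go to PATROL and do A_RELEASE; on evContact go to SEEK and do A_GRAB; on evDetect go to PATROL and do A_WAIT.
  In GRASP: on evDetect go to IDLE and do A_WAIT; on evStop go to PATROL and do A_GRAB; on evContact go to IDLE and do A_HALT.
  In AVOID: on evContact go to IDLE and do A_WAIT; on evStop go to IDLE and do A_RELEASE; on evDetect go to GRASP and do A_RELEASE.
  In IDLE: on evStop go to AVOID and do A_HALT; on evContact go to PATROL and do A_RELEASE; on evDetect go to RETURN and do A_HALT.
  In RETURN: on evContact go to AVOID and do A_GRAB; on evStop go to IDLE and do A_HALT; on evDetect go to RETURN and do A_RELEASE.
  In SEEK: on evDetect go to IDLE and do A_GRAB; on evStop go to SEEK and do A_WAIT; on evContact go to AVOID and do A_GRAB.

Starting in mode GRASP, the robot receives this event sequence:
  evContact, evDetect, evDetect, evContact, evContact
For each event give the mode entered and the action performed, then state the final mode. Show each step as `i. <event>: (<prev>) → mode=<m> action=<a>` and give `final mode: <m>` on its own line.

1. evContact: (GRASP) → mode=IDLE action=A_HALT
2. evDetect: (IDLE) → mode=RETURN action=A_HALT
3. evDetect: (RETURN) → mode=RETURN action=A_RELEASE
4. evContact: (RETURN) → mode=AVOID action=A_GRAB
5. evContact: (AVOID) → mode=IDLE action=A_WAIT

final mode: IDLE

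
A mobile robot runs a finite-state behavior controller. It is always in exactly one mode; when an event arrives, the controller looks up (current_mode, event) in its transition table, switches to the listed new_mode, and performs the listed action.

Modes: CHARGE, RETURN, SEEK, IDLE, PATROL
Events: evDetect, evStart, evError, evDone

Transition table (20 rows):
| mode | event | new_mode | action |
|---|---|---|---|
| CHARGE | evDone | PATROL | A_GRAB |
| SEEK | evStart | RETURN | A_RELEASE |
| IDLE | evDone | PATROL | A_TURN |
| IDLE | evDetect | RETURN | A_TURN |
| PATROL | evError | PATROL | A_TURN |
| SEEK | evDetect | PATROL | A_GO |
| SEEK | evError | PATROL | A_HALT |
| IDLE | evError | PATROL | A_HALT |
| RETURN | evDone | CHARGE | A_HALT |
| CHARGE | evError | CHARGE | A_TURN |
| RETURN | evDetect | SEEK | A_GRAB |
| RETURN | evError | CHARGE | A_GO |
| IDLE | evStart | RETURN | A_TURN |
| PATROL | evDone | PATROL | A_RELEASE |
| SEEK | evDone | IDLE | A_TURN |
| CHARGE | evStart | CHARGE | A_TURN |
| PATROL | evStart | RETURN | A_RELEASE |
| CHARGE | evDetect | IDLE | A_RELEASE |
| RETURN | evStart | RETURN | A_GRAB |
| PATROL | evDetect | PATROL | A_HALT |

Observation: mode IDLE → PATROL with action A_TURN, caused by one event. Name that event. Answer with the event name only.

try evDetect: (IDLE, evDetect) → (RETURN, A_TURN)
try evStart: (IDLE, evStart) → (RETURN, A_TURN)
try evError: (IDLE, evError) → (PATROL, A_HALT)
try evDone: (IDLE, evDone) → (PATROL, A_TURN)  ← matches

evDone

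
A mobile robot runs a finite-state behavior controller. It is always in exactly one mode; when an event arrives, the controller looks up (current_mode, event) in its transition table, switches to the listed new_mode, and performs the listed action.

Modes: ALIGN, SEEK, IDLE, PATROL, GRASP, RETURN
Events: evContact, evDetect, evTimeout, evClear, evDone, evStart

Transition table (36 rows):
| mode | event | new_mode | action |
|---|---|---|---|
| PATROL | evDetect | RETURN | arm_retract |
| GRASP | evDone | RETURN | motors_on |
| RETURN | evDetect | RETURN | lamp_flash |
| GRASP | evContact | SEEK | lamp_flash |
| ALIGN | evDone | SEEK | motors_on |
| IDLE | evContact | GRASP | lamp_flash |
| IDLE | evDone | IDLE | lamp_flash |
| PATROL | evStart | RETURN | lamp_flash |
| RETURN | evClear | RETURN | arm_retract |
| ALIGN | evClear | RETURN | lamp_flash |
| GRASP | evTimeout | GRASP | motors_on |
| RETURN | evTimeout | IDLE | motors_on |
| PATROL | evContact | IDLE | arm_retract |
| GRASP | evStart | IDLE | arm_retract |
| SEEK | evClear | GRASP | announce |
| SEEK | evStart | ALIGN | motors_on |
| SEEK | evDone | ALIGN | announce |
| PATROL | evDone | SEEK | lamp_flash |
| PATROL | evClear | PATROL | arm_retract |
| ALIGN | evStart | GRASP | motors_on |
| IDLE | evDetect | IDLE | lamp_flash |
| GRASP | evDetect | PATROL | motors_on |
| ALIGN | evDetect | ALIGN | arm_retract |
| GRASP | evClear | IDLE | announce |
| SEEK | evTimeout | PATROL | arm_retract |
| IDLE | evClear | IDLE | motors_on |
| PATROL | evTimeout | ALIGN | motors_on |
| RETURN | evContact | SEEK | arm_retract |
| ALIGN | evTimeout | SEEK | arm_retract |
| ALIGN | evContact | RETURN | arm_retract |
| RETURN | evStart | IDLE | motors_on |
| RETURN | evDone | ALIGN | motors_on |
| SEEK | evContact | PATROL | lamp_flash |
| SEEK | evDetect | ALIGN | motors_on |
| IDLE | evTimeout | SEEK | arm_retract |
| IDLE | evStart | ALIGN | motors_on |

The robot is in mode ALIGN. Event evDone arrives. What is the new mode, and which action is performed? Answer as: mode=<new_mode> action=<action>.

mode=SEEK action=motors_on

current mode = ALIGN; filter table to that mode:
  (ALIGN, evDone) → (SEEK, motors_on)  ← event matches
  (ALIGN, evClear) → (RETURN, lamp_flash)
  (ALIGN, evStart) → (GRASP, motors_on)
  (ALIGN, evDetect) → (ALIGN, arm_retract)
  (ALIGN, evTimeout) → (SEEK, arm_retract)
  (ALIGN, evContact) → (RETURN, arm_retract)
event = evDone selects (SEEK, motors_on)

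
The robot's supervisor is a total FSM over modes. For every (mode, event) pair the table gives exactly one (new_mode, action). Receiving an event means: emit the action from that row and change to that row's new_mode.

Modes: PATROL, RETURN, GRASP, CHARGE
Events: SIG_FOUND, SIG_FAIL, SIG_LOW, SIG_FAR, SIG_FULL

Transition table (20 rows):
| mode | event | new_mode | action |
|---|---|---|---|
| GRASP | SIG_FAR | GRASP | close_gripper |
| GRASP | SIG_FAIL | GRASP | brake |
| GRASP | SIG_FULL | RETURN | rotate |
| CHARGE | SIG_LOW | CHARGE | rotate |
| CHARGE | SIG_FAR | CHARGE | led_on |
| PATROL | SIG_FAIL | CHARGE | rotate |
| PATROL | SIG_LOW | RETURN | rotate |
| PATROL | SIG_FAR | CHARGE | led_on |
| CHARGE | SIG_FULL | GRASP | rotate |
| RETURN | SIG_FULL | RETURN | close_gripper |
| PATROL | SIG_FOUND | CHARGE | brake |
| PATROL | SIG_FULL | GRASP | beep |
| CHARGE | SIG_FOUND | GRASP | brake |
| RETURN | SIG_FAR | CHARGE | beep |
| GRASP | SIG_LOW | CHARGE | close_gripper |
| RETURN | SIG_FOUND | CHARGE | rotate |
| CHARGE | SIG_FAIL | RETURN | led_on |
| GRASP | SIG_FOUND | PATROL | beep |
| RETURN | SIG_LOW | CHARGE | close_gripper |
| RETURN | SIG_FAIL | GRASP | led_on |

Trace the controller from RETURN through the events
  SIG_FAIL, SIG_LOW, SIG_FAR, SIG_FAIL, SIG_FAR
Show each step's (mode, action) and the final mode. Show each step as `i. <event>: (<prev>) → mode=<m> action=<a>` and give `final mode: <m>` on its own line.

1. SIG_FAIL: (RETURN) → mode=GRASP action=led_on
2. SIG_LOW: (GRASP) → mode=CHARGE action=close_gripper
3. SIG_FAR: (CHARGE) → mode=CHARGE action=led_on
4. SIG_FAIL: (CHARGE) → mode=RETURN action=led_on
5. SIG_FAR: (RETURN) → mode=CHARGE action=beep

final mode: CHARGE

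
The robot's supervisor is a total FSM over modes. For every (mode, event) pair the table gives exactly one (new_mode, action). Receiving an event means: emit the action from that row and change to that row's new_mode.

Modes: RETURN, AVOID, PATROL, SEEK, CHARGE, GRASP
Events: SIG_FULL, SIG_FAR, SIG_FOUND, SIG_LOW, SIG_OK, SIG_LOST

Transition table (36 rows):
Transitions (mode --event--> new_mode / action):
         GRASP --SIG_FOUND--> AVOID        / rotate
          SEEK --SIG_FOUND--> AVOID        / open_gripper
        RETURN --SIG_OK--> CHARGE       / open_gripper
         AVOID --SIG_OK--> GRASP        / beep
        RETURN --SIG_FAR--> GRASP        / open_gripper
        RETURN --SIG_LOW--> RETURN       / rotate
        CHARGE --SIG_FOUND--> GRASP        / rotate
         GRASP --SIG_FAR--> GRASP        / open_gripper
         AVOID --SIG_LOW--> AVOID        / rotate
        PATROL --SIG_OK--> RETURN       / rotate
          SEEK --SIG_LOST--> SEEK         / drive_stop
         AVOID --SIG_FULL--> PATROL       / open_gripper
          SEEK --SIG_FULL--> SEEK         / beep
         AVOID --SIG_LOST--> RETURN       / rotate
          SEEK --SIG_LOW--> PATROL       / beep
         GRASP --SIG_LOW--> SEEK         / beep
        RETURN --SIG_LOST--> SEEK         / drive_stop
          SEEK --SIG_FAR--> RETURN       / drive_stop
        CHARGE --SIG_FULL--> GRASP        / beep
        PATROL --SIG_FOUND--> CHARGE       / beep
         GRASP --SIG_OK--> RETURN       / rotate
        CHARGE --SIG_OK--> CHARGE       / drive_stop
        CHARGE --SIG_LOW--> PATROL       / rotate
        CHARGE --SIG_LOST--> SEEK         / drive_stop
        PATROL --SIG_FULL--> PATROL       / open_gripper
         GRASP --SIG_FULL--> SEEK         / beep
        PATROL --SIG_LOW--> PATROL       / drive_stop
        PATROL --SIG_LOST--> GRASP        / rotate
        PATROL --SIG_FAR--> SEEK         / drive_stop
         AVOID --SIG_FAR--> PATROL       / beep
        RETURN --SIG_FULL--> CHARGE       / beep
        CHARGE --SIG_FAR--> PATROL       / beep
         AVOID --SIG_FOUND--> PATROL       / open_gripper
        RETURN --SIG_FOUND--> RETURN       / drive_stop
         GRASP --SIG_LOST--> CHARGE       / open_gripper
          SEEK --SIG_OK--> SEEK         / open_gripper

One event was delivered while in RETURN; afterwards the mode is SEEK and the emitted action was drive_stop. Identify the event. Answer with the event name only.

SIG_LOST

try SIG_FULL: (RETURN, SIG_FULL) → (CHARGE, beep)
try SIG_FAR: (RETURN, SIG_FAR) → (GRASP, open_gripper)
try SIG_FOUND: (RETURN, SIG_FOUND) → (RETURN, drive_stop)
try SIG_LOW: (RETURN, SIG_LOW) → (RETURN, rotate)
try SIG_OK: (RETURN, SIG_OK) → (CHARGE, open_gripper)
try SIG_LOST: (RETURN, SIG_LOST) → (SEEK, drive_stop)  ← matches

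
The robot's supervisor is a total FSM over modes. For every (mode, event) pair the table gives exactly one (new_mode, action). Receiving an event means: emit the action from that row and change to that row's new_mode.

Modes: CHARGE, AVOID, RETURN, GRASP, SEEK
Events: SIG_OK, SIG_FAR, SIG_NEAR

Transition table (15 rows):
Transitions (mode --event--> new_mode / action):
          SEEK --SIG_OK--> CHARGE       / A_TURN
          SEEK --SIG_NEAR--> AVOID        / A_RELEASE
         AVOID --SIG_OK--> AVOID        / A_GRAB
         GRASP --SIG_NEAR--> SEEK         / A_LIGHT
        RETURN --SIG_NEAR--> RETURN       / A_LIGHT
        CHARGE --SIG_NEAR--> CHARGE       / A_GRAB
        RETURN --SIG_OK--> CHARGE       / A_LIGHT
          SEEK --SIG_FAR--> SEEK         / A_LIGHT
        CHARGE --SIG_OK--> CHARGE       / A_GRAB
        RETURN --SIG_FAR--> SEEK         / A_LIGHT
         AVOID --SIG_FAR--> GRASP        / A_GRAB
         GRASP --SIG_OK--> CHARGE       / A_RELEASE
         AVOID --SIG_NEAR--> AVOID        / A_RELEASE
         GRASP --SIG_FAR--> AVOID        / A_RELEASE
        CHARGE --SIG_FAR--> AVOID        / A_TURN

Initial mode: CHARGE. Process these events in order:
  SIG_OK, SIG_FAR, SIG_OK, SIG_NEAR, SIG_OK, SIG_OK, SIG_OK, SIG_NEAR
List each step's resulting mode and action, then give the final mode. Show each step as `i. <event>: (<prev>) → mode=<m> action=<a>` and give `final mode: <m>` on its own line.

final mode: AVOID

1. SIG_OK: (CHARGE) → mode=CHARGE action=A_GRAB
2. SIG_FAR: (CHARGE) → mode=AVOID action=A_TURN
3. SIG_OK: (AVOID) → mode=AVOID action=A_GRAB
4. SIG_NEAR: (AVOID) → mode=AVOID action=A_RELEASE
5. SIG_OK: (AVOID) → mode=AVOID action=A_GRAB
6. SIG_OK: (AVOID) → mode=AVOID action=A_GRAB
7. SIG_OK: (AVOID) → mode=AVOID action=A_GRAB
8. SIG_NEAR: (AVOID) → mode=AVOID action=A_RELEASE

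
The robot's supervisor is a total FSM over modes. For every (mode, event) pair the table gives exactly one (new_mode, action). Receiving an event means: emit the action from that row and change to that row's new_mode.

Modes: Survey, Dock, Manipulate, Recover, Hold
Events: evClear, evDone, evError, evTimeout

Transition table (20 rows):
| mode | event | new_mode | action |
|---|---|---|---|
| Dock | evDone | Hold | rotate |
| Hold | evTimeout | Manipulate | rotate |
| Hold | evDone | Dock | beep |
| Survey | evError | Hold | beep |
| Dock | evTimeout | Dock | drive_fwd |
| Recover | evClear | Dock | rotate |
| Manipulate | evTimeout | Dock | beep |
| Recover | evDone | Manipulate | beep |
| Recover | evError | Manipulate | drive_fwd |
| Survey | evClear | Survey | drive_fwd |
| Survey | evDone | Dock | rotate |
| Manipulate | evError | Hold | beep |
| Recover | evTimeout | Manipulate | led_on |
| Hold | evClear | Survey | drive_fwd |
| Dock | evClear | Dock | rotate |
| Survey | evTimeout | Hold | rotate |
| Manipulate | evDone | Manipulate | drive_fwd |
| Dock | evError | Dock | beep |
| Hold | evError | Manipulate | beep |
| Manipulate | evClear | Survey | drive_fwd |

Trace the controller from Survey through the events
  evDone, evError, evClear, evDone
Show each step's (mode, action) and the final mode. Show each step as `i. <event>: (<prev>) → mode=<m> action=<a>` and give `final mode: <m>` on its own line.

1. evDone: (Survey) → mode=Dock action=rotate
2. evError: (Dock) → mode=Dock action=beep
3. evClear: (Dock) → mode=Dock action=rotate
4. evDone: (Dock) → mode=Hold action=rotate

final mode: Hold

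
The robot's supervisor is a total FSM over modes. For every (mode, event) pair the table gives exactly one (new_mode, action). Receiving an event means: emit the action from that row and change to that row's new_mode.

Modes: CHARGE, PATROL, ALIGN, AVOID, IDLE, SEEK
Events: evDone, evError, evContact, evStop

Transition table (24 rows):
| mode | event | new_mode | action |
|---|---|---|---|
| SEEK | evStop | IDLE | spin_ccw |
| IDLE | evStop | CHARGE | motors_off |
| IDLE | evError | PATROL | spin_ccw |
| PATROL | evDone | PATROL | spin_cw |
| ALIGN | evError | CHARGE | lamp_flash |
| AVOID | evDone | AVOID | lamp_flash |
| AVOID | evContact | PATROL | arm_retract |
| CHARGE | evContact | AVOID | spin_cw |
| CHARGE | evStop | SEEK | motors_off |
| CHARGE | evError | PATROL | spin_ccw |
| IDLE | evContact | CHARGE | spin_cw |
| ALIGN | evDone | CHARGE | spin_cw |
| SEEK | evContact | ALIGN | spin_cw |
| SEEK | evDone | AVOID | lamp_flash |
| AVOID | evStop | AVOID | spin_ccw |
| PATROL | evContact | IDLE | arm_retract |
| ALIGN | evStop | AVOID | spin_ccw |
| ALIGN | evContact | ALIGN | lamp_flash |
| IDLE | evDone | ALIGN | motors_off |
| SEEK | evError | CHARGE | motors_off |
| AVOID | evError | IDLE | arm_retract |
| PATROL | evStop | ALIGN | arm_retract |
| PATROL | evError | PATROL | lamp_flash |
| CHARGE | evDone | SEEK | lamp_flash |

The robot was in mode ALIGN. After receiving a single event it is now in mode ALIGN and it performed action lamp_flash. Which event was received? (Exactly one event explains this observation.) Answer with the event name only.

evContact

try evDone: (ALIGN, evDone) → (CHARGE, spin_cw)
try evError: (ALIGN, evError) → (CHARGE, lamp_flash)
try evContact: (ALIGN, evContact) → (ALIGN, lamp_flash)  ← matches
try evStop: (ALIGN, evStop) → (AVOID, spin_ccw)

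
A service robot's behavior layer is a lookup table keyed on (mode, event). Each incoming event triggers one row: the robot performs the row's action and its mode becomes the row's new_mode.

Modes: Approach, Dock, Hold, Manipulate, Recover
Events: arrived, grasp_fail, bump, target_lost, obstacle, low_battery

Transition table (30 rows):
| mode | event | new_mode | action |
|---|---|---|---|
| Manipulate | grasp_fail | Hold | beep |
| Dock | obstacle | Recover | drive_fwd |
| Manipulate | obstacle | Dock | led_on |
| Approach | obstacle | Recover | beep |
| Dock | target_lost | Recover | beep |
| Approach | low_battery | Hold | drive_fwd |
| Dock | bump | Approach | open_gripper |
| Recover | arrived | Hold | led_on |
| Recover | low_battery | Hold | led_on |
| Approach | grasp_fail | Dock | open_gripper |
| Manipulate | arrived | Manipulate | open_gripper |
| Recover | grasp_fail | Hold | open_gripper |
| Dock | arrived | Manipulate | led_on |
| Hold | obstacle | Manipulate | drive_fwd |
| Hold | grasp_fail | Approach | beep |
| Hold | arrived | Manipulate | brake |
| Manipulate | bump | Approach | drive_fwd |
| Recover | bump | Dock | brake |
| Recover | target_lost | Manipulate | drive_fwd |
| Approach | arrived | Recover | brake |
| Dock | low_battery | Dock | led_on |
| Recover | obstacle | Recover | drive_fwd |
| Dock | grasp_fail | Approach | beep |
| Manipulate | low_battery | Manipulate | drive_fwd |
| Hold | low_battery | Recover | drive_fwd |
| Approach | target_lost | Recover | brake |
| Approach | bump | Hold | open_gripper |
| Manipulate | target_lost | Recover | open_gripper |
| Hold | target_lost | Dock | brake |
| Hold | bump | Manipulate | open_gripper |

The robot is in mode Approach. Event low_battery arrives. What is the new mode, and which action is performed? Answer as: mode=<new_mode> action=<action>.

mode=Hold action=drive_fwd

current mode = Approach; filter table to that mode:
  (Approach, obstacle) → (Recover, beep)
  (Approach, low_battery) → (Hold, drive_fwd)  ← event matches
  (Approach, grasp_fail) → (Dock, open_gripper)
  (Approach, arrived) → (Recover, brake)
  (Approach, target_lost) → (Recover, brake)
  (Approach, bump) → (Hold, open_gripper)
event = low_battery selects (Hold, drive_fwd)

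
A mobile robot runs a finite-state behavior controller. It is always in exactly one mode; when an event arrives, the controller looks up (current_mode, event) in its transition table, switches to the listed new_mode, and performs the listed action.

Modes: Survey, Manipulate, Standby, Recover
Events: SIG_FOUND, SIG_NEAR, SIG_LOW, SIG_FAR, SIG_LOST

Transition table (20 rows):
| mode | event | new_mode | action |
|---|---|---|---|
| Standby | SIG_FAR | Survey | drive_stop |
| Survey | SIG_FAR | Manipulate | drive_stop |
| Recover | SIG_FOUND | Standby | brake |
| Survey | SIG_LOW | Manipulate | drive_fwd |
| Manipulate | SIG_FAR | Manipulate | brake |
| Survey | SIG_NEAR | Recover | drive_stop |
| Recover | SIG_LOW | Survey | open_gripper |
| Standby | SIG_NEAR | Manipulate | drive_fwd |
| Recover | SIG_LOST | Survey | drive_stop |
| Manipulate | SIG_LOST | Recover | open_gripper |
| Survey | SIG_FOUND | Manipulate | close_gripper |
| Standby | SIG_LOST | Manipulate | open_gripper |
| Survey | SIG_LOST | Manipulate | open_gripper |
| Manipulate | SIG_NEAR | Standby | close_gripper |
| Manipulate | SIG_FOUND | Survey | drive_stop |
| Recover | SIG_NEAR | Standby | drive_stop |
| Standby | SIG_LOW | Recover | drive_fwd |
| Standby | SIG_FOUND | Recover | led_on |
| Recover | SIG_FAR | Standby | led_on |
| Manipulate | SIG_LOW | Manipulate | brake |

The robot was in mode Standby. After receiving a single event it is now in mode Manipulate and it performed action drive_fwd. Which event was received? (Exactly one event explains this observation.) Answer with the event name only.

SIG_NEAR

try SIG_FOUND: (Standby, SIG_FOUND) → (Recover, led_on)
try SIG_NEAR: (Standby, SIG_NEAR) → (Manipulate, drive_fwd)  ← matches
try SIG_LOW: (Standby, SIG_LOW) → (Recover, drive_fwd)
try SIG_FAR: (Standby, SIG_FAR) → (Survey, drive_stop)
try SIG_LOST: (Standby, SIG_LOST) → (Manipulate, open_gripper)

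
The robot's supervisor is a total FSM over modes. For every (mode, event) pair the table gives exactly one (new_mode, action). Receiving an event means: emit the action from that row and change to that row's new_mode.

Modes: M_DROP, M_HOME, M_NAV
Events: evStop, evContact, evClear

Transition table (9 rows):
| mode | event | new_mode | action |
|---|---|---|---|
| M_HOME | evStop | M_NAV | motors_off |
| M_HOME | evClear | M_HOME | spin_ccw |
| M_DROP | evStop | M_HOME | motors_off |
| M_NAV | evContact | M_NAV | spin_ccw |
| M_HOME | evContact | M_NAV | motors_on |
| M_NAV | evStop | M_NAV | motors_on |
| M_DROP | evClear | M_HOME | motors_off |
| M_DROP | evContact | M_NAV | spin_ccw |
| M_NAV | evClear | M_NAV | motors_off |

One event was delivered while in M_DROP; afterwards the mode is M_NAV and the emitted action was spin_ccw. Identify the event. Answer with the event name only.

evContact

try evStop: (M_DROP, evStop) → (M_HOME, motors_off)
try evContact: (M_DROP, evContact) → (M_NAV, spin_ccw)  ← matches
try evClear: (M_DROP, evClear) → (M_HOME, motors_off)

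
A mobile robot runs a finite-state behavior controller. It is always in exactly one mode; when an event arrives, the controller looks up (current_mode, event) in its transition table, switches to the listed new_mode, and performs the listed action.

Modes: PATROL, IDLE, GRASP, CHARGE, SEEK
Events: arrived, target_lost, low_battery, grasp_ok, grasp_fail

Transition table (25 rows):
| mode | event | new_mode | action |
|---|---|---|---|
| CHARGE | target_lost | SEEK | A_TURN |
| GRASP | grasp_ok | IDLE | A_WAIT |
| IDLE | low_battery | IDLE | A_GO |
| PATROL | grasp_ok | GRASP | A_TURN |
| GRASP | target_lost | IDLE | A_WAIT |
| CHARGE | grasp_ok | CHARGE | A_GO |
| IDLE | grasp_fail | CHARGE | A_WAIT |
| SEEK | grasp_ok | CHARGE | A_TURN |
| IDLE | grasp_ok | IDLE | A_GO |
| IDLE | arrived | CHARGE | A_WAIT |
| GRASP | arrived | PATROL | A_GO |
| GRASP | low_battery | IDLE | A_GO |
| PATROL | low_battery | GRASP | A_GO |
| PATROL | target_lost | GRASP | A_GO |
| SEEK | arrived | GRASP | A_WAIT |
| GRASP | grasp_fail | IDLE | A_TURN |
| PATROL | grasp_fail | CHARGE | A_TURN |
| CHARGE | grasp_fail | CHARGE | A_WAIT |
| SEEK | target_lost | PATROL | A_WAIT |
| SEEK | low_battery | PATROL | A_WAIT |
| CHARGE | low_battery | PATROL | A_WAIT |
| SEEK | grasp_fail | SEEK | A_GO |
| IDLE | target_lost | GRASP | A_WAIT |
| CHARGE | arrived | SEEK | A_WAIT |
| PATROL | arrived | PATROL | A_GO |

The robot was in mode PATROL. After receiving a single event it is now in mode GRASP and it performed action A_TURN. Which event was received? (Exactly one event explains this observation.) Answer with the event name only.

grasp_ok

try arrived: (PATROL, arrived) → (PATROL, A_GO)
try target_lost: (PATROL, target_lost) → (GRASP, A_GO)
try low_battery: (PATROL, low_battery) → (GRASP, A_GO)
try grasp_ok: (PATROL, grasp_ok) → (GRASP, A_TURN)  ← matches
try grasp_fail: (PATROL, grasp_fail) → (CHARGE, A_TURN)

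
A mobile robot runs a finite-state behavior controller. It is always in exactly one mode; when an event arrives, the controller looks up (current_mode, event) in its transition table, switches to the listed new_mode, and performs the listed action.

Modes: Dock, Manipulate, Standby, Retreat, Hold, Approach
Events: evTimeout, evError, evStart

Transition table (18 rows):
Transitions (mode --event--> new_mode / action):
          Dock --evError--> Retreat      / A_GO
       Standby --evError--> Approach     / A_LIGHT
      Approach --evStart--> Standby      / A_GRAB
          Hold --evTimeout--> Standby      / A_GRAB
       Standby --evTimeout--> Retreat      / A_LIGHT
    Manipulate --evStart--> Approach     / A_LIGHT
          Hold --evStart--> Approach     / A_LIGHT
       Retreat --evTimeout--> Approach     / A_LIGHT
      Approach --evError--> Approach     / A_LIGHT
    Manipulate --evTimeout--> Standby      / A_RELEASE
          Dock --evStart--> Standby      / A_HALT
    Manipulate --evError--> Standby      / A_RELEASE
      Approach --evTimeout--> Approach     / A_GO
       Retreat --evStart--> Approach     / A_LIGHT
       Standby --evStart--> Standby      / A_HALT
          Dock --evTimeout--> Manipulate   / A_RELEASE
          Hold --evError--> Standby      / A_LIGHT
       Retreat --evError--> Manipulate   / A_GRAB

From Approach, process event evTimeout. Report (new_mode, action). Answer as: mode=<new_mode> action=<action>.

mode=Approach action=A_GO

current mode = Approach; filter table to that mode:
  (Approach, evStart) → (Standby, A_GRAB)
  (Approach, evError) → (Approach, A_LIGHT)
  (Approach, evTimeout) → (Approach, A_GO)  ← event matches
event = evTimeout selects (Approach, A_GO)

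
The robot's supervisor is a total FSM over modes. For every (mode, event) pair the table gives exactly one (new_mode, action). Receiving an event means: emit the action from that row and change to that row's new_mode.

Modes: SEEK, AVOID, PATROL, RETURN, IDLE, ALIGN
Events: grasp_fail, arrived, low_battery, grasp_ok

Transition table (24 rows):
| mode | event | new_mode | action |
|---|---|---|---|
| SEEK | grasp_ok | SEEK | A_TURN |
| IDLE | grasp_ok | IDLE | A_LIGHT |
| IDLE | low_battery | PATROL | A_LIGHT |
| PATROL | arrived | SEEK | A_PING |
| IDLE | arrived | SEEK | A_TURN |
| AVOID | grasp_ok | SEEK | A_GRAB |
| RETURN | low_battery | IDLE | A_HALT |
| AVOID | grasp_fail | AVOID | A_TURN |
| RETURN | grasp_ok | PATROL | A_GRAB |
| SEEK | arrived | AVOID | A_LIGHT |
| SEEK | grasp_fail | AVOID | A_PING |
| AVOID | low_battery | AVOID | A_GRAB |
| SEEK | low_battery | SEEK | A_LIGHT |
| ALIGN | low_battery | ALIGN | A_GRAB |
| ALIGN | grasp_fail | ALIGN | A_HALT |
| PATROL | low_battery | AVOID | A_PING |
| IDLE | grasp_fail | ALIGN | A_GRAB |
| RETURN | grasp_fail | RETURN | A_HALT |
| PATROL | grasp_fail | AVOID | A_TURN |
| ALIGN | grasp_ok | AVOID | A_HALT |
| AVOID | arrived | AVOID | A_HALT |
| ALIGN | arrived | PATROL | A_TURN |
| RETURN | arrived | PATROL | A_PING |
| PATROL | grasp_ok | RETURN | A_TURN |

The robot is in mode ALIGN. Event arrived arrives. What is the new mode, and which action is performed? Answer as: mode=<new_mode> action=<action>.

mode=PATROL action=A_TURN

current mode = ALIGN; filter table to that mode:
  (ALIGN, low_battery) → (ALIGN, A_GRAB)
  (ALIGN, grasp_fail) → (ALIGN, A_HALT)
  (ALIGN, grasp_ok) → (AVOID, A_HALT)
  (ALIGN, arrived) → (PATROL, A_TURN)  ← event matches
event = arrived selects (PATROL, A_TURN)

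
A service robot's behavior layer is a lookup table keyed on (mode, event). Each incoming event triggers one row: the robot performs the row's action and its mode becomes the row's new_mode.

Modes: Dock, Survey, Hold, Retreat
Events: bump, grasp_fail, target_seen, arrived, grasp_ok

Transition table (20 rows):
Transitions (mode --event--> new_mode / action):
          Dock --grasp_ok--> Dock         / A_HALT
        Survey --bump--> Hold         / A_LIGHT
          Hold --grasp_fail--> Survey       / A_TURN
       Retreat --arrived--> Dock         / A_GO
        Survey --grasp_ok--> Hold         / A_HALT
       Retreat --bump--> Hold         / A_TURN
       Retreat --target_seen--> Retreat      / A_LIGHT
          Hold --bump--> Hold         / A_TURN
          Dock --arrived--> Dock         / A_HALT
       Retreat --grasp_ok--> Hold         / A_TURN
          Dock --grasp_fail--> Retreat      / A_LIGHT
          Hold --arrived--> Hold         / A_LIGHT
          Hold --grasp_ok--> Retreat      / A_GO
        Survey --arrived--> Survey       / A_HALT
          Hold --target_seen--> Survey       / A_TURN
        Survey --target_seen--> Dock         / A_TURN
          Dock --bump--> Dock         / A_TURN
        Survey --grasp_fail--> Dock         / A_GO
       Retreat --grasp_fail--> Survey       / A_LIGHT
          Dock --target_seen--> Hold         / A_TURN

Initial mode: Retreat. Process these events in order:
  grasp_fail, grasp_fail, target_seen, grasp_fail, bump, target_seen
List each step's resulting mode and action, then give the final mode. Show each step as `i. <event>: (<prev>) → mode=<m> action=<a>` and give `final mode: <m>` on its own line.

1. grasp_fail: (Retreat) → mode=Survey action=A_LIGHT
2. grasp_fail: (Survey) → mode=Dock action=A_GO
3. target_seen: (Dock) → mode=Hold action=A_TURN
4. grasp_fail: (Hold) → mode=Survey action=A_TURN
5. bump: (Survey) → mode=Hold action=A_LIGHT
6. target_seen: (Hold) → mode=Survey action=A_TURN

final mode: Survey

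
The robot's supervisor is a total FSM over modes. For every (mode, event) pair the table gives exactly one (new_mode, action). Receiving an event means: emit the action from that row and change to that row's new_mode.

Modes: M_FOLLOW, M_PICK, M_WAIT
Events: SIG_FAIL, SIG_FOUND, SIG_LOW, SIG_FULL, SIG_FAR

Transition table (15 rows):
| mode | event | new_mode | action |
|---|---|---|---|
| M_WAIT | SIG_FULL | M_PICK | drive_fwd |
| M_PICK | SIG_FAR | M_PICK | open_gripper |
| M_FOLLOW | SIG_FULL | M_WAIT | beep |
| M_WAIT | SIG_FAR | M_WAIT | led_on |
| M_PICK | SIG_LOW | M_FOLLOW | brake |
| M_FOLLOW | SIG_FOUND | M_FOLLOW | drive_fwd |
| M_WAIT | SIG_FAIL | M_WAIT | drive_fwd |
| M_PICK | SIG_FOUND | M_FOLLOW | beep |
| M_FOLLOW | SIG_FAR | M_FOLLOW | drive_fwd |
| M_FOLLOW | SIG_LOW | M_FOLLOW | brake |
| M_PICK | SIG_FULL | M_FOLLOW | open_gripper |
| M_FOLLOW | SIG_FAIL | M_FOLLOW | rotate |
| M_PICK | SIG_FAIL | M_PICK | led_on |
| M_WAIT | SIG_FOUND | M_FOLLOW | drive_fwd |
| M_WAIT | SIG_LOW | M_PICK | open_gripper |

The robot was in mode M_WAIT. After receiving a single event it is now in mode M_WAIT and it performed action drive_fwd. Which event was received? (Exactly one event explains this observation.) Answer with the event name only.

SIG_FAIL

try SIG_FAIL: (M_WAIT, SIG_FAIL) → (M_WAIT, drive_fwd)  ← matches
try SIG_FOUND: (M_WAIT, SIG_FOUND) → (M_FOLLOW, drive_fwd)
try SIG_LOW: (M_WAIT, SIG_LOW) → (M_PICK, open_gripper)
try SIG_FULL: (M_WAIT, SIG_FULL) → (M_PICK, drive_fwd)
try SIG_FAR: (M_WAIT, SIG_FAR) → (M_WAIT, led_on)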